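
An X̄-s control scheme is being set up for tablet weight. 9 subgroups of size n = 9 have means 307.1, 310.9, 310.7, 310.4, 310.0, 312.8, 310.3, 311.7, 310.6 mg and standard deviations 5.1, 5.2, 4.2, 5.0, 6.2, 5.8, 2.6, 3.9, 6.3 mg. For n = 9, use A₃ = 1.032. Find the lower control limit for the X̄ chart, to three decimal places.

305.420

X̄̄ = (307.1 + 310.9 + 310.7 + 310.4 + 310.0 + 312.8 + 310.3 + 311.7 + 310.6) / 9 = 310.5000
s̄ = (5.1 + 5.2 + 4.2 + 5.0 + 6.2 + 5.8 + 2.6 + 3.9 + 6.3) / 9 = 4.9222
LCL = X̄̄ − A₃·s̄ = 310.5000 − 1.032 × 4.9222 = 305.4203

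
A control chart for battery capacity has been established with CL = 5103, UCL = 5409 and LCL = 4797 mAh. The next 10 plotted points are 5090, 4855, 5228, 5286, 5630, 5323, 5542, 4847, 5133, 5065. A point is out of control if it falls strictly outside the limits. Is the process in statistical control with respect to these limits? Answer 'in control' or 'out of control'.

Compare each point to [4797, 5409]: sample 5 = 5630 > UCL; sample 7 = 5542 > UCL.

out of control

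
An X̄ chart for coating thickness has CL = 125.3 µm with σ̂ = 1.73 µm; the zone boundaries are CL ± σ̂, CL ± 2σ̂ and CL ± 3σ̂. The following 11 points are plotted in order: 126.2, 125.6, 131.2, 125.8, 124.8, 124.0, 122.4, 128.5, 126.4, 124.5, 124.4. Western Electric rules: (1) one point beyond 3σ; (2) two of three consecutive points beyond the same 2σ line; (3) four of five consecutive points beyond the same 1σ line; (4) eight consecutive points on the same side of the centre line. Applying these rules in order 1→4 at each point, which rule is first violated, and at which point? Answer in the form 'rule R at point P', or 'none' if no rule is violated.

rule 1 at point 3

Zone of each point (C = within 1σ̂, B = 1σ̂–2σ̂, A = 2σ̂–3σ̂, * = beyond 3σ̂; sign = side of CL): 1:+C, 2:+C, 3:+*, 4:+C, 5:-C, 6:-C, 7:-B, 8:+B, 9:+C, 10:-C, 11:-C
Rule 1 (one point beyond the 3σ limits) is satisfied at point 3.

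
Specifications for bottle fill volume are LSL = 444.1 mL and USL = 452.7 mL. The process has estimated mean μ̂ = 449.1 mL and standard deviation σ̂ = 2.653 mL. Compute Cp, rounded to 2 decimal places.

0.54

Cp = (USL − LSL) / (6σ̂) = (452.7 − 444.1) / (6 × 2.653) = 8.6000 / 15.9180 = 0.5403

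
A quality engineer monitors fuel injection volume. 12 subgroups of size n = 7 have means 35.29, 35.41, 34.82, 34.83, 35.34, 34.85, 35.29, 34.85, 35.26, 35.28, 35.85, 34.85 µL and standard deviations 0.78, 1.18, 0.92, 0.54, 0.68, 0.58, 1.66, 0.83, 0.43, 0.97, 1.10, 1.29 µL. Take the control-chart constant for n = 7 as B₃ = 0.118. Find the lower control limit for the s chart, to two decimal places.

0.11

s̄ = (0.78 + 1.18 + 0.92 + 0.54 + 0.68 + 0.58 + 1.66 + 0.83 + 0.43 + 0.97 + 1.10 + 1.29) / 12 = 0.9133
LCL_s = B₃·s̄ = 0.118 × 0.9133 = 0.1078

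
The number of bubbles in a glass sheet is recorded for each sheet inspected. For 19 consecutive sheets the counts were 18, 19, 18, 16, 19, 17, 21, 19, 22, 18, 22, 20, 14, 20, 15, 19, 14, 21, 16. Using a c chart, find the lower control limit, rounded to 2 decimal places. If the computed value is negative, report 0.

5.48

c̄ = (18 + 19 + 18 + 16 + 19 + 17 + 21 + 19 + 22 + 18 + 22 + 20 + 14 + 20 + 15 + 19 + 14 + 21 + 16) / 19 = 348 / 19 = 18.3158
LCL = c̄ − 3√c̄ = 18.3158 − 3 × 4.2797 = 5.4767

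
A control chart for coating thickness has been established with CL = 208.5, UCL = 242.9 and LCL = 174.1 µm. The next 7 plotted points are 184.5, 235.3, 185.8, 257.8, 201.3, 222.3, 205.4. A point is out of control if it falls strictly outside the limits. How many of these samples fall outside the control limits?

1

Compare each point to [174.1, 242.9]: sample 4 = 257.8 > UCL.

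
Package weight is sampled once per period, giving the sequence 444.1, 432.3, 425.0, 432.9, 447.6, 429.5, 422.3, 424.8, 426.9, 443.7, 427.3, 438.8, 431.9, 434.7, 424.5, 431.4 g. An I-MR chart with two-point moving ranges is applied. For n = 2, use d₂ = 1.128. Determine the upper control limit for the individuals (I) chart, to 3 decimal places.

X̄ = (444.1 + 432.3 + 425.0 + 432.9 + 447.6 + 429.5 + 422.3 + 424.8 + 426.9 + 443.7 + 427.3 + 438.8 + 431.9 + 434.7 + 424.5 + 431.4) / 16 = 432.3562
Moving ranges: 11.8, 7.3, 7.9, 14.7, 18.1, 7.2, 2.5, 2.1, 16.8, 16.4, 11.5, 6.9, 2.8, 10.2, 6.9; M̄R̄ = 143.1000 / 15 = 9.5400
UCL = X̄ + 3·M̄R̄/d₂ = 432.3562 + 3 × 9.5400 / 1.128 = 457.7286

457.729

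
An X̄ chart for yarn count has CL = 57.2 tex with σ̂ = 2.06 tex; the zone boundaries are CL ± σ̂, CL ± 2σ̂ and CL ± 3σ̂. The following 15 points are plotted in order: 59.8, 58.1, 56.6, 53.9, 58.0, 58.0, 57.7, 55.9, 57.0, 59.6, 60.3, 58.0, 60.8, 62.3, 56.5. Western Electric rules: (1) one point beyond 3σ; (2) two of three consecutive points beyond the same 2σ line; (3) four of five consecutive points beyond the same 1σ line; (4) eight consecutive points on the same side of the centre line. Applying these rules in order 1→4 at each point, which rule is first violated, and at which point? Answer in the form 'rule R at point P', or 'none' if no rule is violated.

Zone of each point (C = within 1σ̂, B = 1σ̂–2σ̂, A = 2σ̂–3σ̂, * = beyond 3σ̂; sign = side of CL): 1:+B, 2:+C, 3:-C, 4:-B, 5:+C, 6:+C, 7:+C, 8:-C, 9:-C, 10:+B, 11:+B, 12:+C, 13:+B, 14:+A, 15:-C
Rule 3 (four of five consecutive points beyond the same 1σ limit) is satisfied at point 14.

rule 3 at point 14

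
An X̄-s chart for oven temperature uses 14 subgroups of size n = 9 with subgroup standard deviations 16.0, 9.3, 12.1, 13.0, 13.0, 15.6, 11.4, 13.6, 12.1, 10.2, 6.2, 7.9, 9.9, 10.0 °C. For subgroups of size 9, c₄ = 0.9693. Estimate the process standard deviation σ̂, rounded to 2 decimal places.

11.81

s̄ = (16.0 + 9.3 + 12.1 + 13.0 + 13.0 + 15.6 + 11.4 + 13.6 + 12.1 + 10.2 + 6.2 + 7.9 + 9.9 + 10.0) / 14 = 11.4500
σ̂ = s̄ / c₄ = 11.4500 / 0.9693 = 11.8126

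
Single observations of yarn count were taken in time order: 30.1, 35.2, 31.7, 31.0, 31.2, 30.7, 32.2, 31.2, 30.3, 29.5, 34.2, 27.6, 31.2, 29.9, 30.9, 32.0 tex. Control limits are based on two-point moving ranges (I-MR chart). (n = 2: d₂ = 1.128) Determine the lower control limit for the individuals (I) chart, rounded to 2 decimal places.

25.42

X̄ = (30.1 + 35.2 + 31.7 + 31.0 + 31.2 + 30.7 + 32.2 + 31.2 + 30.3 + 29.5 + 34.2 + 27.6 + 31.2 + 29.9 + 30.9 + 32.0) / 16 = 31.1812
Moving ranges: 5.1, 3.5, 0.7, 0.2, 0.5, 1.5, 1.0, 0.9, 0.8, 4.7, 6.6, 3.6, 1.3, 1.0, 1.1; M̄R̄ = 32.5000 / 15 = 2.1667
LCL = X̄ − 3·M̄R̄/d₂ = 31.1812 − 3 × 2.1667 / 1.128 = 25.4188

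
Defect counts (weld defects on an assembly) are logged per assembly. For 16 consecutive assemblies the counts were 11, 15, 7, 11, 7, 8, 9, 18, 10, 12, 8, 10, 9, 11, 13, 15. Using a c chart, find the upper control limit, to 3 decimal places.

c̄ = (11 + 15 + 7 + 11 + 7 + 8 + 9 + 18 + 10 + 12 + 8 + 10 + 9 + 11 + 13 + 15) / 16 = 174 / 16 = 10.8750
UCL = c̄ + 3√c̄ = 10.8750 + 3 × √10.8750 = 10.8750 + 3 × 3.2977 = 20.7682

20.768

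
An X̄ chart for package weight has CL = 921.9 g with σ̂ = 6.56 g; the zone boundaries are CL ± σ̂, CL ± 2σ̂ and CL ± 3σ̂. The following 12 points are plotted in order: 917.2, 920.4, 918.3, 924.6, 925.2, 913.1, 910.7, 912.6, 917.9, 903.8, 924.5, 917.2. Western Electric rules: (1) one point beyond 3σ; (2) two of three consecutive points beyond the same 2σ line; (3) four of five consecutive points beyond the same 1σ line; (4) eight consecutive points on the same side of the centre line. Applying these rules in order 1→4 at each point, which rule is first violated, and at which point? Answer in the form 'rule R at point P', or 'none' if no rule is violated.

Zone of each point (C = within 1σ̂, B = 1σ̂–2σ̂, A = 2σ̂–3σ̂, * = beyond 3σ̂; sign = side of CL): 1:-C, 2:-C, 3:-C, 4:+C, 5:+C, 6:-B, 7:-B, 8:-B, 9:-C, 10:-A, 11:+C, 12:-C
Rule 3 (four of five consecutive points beyond the same 1σ limit) is satisfied at point 10.

rule 3 at point 10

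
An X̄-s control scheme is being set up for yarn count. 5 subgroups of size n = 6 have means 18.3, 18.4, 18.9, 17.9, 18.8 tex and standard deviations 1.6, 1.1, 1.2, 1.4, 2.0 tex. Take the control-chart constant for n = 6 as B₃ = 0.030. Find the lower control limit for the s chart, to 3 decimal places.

0.044

s̄ = (1.6 + 1.1 + 1.2 + 1.4 + 2.0) / 5 = 1.4600
LCL_s = B₃·s̄ = 0.030 × 1.4600 = 0.0438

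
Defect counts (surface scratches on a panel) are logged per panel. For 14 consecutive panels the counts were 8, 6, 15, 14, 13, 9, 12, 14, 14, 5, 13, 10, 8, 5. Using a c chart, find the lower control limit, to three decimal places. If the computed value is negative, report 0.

c̄ = (8 + 6 + 15 + 14 + 13 + 9 + 12 + 14 + 14 + 5 + 13 + 10 + 8 + 5) / 14 = 146 / 14 = 10.4286
LCL = c̄ − 3√c̄ = 10.4286 − 3 × 3.2293 = 0.7406

0.741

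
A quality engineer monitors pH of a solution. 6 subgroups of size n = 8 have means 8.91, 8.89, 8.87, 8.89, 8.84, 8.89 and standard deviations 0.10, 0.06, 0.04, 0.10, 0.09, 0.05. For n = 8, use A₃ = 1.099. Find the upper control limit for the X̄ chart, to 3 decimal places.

8.962

X̄̄ = (8.91 + 8.89 + 8.87 + 8.89 + 8.84 + 8.89) / 6 = 8.8817
s̄ = (0.10 + 0.06 + 0.04 + 0.10 + 0.09 + 0.05) / 6 = 0.0733
UCL = X̄̄ + A₃·s̄ = 8.8817 + 1.099 × 0.0733 = 8.9623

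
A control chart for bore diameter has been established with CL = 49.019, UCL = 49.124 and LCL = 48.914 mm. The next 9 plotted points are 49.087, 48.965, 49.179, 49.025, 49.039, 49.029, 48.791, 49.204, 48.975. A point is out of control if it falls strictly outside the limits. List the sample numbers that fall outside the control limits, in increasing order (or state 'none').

Compare each point to [48.914, 49.124]: sample 3 = 49.179 > UCL; sample 7 = 48.791 < LCL; sample 8 = 49.204 > UCL.

3, 7, 8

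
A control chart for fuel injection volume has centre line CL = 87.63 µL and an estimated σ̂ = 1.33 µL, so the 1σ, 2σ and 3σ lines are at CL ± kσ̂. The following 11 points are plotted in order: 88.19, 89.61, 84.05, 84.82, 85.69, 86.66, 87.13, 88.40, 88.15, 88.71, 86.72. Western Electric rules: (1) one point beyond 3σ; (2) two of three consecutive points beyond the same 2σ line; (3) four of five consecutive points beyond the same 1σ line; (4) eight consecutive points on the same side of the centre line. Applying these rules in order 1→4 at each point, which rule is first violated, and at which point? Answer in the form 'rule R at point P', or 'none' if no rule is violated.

Zone of each point (C = within 1σ̂, B = 1σ̂–2σ̂, A = 2σ̂–3σ̂, * = beyond 3σ̂; sign = side of CL): 1:+C, 2:+B, 3:-A, 4:-A, 5:-B, 6:-C, 7:-C, 8:+C, 9:+C, 10:+C, 11:-C
Rule 2 (two of three consecutive points beyond the same 2σ limit) is satisfied at point 4.

rule 2 at point 4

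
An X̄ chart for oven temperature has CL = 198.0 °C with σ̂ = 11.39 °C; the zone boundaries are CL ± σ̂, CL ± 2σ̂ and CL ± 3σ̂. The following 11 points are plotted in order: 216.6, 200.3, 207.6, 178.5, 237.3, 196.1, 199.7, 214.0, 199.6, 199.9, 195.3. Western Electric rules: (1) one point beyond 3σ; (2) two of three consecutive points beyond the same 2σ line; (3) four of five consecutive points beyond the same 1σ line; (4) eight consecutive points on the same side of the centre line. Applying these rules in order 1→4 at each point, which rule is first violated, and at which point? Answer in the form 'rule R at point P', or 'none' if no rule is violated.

Zone of each point (C = within 1σ̂, B = 1σ̂–2σ̂, A = 2σ̂–3σ̂, * = beyond 3σ̂; sign = side of CL): 1:+B, 2:+C, 3:+C, 4:-B, 5:+*, 6:-C, 7:+C, 8:+B, 9:+C, 10:+C, 11:-C
Rule 1 (one point beyond the 3σ limits) is satisfied at point 5.

rule 1 at point 5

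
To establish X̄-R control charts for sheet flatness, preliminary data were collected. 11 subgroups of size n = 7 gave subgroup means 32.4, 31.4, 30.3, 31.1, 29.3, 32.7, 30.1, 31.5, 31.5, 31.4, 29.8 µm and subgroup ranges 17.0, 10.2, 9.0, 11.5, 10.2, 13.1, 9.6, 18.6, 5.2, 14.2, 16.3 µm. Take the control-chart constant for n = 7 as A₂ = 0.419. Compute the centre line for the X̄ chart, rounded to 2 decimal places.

X̄̄ = (32.4 + 31.4 + 30.3 + 31.1 + 29.3 + 32.7 + 30.1 + 31.5 + 31.5 + 31.4 + 29.8) / 11 = 341.5000 / 11 = 31.0455
CL = X̄̄ = 31.0455

31.05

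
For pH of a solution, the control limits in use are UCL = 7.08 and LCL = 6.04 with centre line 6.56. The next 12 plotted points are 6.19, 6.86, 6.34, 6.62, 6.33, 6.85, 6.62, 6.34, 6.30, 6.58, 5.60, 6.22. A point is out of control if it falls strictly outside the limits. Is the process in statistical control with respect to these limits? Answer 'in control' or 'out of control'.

Compare each point to [6.04, 7.08]: sample 11 = 5.60 < LCL.

out of control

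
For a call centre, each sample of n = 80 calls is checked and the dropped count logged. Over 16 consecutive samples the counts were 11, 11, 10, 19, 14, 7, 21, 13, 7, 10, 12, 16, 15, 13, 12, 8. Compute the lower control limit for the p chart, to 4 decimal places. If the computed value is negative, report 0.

0.0339

p̄ = Σdᵢ / (k·n) = 199 / (16 × 80) = 0.15547
LCL = p̄ − 3·√(p̄(1−p̄)/n) = 0.15547 − 3 × 0.04051 = 0.03393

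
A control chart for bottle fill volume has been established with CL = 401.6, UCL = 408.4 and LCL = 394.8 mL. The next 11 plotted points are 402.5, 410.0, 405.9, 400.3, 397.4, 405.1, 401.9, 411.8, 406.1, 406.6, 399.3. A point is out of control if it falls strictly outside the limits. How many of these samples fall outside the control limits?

2

Compare each point to [394.8, 408.4]: sample 2 = 410.0 > UCL; sample 8 = 411.8 > UCL.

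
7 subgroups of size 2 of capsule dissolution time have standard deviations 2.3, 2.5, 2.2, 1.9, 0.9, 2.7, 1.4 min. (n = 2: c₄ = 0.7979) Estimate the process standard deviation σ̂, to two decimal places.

2.49

s̄ = (2.3 + 2.5 + 2.2 + 1.9 + 0.9 + 2.7 + 1.4) / 7 = 1.9857
σ̂ = s̄ / c₄ = 1.9857 / 0.7979 = 2.4887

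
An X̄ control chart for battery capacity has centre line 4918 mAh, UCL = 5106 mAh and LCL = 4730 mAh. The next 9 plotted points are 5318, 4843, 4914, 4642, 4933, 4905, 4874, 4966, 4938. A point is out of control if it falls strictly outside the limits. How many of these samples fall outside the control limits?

Compare each point to [4730, 5106]: sample 1 = 5318 > UCL; sample 4 = 4642 < LCL.

2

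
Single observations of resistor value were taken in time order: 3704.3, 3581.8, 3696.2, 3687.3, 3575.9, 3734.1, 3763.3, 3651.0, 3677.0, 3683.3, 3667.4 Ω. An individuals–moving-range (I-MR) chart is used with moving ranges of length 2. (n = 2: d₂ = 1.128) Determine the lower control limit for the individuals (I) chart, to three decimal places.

X̄ = (3704.3 + 3581.8 + 3696.2 + 3687.3 + 3575.9 + 3734.1 + 3763.3 + 3651.0 + 3677.0 + 3683.3 + 3667.4) / 11 = 3674.6909
Moving ranges: 122.5, 114.4, 8.9, 111.4, 158.2, 29.2, 112.3, 26.0, 6.3, 15.9; M̄R̄ = 705.1000 / 10 = 70.5100
LCL = X̄ − 3·M̄R̄/d₂ = 3674.6909 − 3 × 70.5100 / 1.128 = 3487.1643

3487.164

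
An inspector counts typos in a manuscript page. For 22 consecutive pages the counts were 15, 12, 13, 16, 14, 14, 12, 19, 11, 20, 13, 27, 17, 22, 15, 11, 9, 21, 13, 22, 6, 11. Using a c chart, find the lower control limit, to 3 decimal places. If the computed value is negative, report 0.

c̄ = (15 + 12 + 13 + 16 + 14 + 14 + 12 + 19 + 11 + 20 + 13 + 27 + 17 + 22 + 15 + 11 + 9 + 21 + 13 + 22 + 6 + 11) / 22 = 333 / 22 = 15.1364
LCL = c̄ − 3√c̄ = 15.1364 − 3 × 3.8905 = 3.4647

3.465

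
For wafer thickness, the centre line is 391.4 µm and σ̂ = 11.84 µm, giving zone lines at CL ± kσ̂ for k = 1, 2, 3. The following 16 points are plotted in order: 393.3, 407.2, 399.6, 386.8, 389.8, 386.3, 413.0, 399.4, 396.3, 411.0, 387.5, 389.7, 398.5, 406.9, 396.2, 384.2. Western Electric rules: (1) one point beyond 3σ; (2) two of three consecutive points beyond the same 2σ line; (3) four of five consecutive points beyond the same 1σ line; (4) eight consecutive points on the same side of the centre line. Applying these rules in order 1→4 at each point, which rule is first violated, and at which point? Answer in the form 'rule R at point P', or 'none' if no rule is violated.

Zone of each point (C = within 1σ̂, B = 1σ̂–2σ̂, A = 2σ̂–3σ̂, * = beyond 3σ̂; sign = side of CL): 1:+C, 2:+B, 3:+C, 4:-C, 5:-C, 6:-C, 7:+B, 8:+C, 9:+C, 10:+B, 11:-C, 12:-C, 13:+C, 14:+B, 15:+C, 16:-C
No rule fires across all 16 points.

none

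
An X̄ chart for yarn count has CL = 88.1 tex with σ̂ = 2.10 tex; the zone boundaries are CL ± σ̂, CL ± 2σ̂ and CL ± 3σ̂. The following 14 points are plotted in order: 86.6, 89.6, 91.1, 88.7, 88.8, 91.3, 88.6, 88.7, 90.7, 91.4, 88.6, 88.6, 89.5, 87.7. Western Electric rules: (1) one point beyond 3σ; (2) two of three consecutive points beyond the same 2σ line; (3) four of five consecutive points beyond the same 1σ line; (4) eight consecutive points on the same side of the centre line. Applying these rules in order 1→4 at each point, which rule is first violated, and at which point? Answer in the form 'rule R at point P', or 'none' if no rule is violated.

Zone of each point (C = within 1σ̂, B = 1σ̂–2σ̂, A = 2σ̂–3σ̂, * = beyond 3σ̂; sign = side of CL): 1:-C, 2:+C, 3:+B, 4:+C, 5:+C, 6:+B, 7:+C, 8:+C, 9:+B, 10:+B, 11:+C, 12:+C, 13:+C, 14:-C
Rule 4 (eight consecutive points on the same side of the centre line) is satisfied at point 9.

rule 4 at point 9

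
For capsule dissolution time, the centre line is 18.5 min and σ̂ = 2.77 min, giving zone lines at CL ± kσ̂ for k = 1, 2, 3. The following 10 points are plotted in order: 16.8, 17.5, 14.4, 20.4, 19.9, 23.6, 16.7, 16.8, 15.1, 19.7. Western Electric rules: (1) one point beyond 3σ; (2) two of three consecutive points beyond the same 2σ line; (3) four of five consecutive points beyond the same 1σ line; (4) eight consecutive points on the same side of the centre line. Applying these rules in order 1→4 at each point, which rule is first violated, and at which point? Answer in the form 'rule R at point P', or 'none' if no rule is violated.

Zone of each point (C = within 1σ̂, B = 1σ̂–2σ̂, A = 2σ̂–3σ̂, * = beyond 3σ̂; sign = side of CL): 1:-C, 2:-C, 3:-B, 4:+C, 5:+C, 6:+B, 7:-C, 8:-C, 9:-B, 10:+C
No rule fires across all 10 points.

none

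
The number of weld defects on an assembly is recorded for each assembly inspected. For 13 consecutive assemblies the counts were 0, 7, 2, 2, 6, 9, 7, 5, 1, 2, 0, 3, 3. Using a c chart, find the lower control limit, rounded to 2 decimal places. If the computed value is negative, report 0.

c̄ = (0 + 7 + 2 + 2 + 6 + 9 + 7 + 5 + 1 + 2 + 0 + 3 + 3) / 13 = 47 / 13 = 3.6154
LCL = c̄ − 3√c̄ = 3.6154 − 3 × 1.9014 = -2.0889 → 0 (cannot be negative)

0.00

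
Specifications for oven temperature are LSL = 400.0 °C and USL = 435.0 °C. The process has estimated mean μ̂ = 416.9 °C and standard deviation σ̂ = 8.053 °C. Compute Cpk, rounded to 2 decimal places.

0.70

Cpu = (USL − μ̂) / (3σ̂) = (435.0 − 416.9) / (3 × 8.053) = 0.7492; Cpl = (μ̂ − LSL) / (3σ̂) = (416.9 − 400.0) / (3 × 8.053) = 0.6995; Cpk = min(Cpu, Cpl) = 0.6995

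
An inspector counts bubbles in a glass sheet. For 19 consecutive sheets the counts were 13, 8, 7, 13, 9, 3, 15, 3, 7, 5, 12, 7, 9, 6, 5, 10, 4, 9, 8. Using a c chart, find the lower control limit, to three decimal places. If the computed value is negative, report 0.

c̄ = (13 + 8 + 7 + 13 + 9 + 3 + 15 + 3 + 7 + 5 + 12 + 7 + 9 + 6 + 5 + 10 + 4 + 9 + 8) / 19 = 153 / 19 = 8.0526
LCL = c̄ − 3√c̄ = 8.0526 − 3 × 2.8377 = -0.4605 → 0 (cannot be negative)

0.000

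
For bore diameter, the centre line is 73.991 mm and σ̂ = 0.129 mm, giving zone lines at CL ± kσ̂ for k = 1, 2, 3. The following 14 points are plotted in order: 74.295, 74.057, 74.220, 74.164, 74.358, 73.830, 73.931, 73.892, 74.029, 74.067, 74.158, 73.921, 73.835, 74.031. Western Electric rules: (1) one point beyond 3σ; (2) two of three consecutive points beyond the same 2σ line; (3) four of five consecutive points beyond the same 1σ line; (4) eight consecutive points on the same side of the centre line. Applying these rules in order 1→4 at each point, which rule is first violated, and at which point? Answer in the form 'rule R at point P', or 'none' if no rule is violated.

Zone of each point (C = within 1σ̂, B = 1σ̂–2σ̂, A = 2σ̂–3σ̂, * = beyond 3σ̂; sign = side of CL): 1:+A, 2:+C, 3:+B, 4:+B, 5:+A, 6:-B, 7:-C, 8:-C, 9:+C, 10:+C, 11:+B, 12:-C, 13:-B, 14:+C
Rule 3 (four of five consecutive points beyond the same 1σ limit) is satisfied at point 5.

rule 3 at point 5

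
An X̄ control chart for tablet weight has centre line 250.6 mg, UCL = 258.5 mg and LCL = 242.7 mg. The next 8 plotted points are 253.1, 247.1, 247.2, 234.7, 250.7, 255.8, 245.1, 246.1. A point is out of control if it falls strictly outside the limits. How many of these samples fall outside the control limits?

Compare each point to [242.7, 258.5]: sample 4 = 234.7 < LCL.

1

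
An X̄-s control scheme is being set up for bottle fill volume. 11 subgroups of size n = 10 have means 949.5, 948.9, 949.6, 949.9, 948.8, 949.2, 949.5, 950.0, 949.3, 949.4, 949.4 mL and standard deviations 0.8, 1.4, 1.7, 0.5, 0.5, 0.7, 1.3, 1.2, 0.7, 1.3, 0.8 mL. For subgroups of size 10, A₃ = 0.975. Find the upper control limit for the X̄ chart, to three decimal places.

950.375

X̄̄ = (949.5 + 948.9 + 949.6 + 949.9 + 948.8 + 949.2 + 949.5 + 950.0 + 949.3 + 949.4 + 949.4) / 11 = 949.4091
s̄ = (0.8 + 1.4 + 1.7 + 0.5 + 0.5 + 0.7 + 1.3 + 1.2 + 0.7 + 1.3 + 0.8) / 11 = 0.9909
UCL = X̄̄ + A₃·s̄ = 949.4091 + 0.975 × 0.9909 = 950.3752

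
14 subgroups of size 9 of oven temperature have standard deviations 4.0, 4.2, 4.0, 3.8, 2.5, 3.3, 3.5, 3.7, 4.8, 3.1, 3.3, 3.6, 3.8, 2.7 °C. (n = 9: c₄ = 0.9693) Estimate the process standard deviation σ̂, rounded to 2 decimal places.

3.71

s̄ = (4.0 + 4.2 + 4.0 + 3.8 + 2.5 + 3.3 + 3.5 + 3.7 + 4.8 + 3.1 + 3.3 + 3.6 + 3.8 + 2.7) / 14 = 3.5929
σ̂ = s̄ / c₄ = 3.5929 / 0.9693 = 3.7067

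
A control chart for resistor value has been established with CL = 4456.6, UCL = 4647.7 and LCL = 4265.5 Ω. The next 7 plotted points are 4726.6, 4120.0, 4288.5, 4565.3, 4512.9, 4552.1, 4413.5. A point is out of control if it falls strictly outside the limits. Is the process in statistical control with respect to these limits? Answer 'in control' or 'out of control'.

Compare each point to [4265.5, 4647.7]: sample 1 = 4726.6 > UCL; sample 2 = 4120.0 < LCL.

out of control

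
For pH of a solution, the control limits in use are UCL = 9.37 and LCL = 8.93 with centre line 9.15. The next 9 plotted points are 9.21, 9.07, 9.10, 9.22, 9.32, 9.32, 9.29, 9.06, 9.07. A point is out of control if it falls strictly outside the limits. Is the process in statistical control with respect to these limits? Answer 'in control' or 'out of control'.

All 9 points lie within [8.93, 9.37].

in control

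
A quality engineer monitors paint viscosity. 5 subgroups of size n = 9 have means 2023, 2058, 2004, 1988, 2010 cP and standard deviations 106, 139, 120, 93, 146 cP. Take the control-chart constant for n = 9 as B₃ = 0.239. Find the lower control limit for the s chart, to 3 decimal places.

28.871

s̄ = (106 + 139 + 120 + 93 + 146) / 5 = 120.8000
LCL_s = B₃·s̄ = 0.239 × 120.8000 = 28.8712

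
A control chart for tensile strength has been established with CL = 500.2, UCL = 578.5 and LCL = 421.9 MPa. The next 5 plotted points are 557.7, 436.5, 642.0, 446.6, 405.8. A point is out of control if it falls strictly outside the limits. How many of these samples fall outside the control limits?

2

Compare each point to [421.9, 578.5]: sample 3 = 642.0 > UCL; sample 5 = 405.8 < LCL.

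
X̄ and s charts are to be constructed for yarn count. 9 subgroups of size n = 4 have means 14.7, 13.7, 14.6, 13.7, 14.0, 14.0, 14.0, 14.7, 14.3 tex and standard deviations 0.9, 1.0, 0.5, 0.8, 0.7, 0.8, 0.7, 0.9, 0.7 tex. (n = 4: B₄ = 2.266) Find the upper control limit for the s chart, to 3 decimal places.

1.762

s̄ = (0.9 + 1.0 + 0.5 + 0.8 + 0.7 + 0.8 + 0.7 + 0.9 + 0.7) / 9 = 0.7778
UCL_s = B₄·s̄ = 2.266 × 0.7778 = 1.7624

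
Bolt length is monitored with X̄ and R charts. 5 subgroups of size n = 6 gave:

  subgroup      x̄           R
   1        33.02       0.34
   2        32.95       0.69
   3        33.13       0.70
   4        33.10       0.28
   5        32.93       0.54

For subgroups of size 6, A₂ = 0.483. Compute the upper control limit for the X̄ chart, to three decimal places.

33.272

X̄̄ = (33.02 + 32.95 + 33.13 + 33.10 + 32.93) / 5 = 165.1300 / 5 = 33.0260
R̄ = (0.34 + 0.69 + 0.70 + 0.28 + 0.54) / 5 = 2.5500 / 5 = 0.5100
UCL = X̄̄ + A₂·R̄ = 33.0260 + 0.483 × 0.5100 = 33.2723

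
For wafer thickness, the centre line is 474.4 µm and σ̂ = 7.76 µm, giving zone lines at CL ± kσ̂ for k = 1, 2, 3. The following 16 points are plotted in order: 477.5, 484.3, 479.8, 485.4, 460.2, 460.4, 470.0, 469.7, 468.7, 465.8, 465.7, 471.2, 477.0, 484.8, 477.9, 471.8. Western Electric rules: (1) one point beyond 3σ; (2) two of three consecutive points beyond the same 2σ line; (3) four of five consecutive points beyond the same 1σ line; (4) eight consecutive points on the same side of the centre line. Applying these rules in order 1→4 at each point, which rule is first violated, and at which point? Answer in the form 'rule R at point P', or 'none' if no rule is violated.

rule 4 at point 12

Zone of each point (C = within 1σ̂, B = 1σ̂–2σ̂, A = 2σ̂–3σ̂, * = beyond 3σ̂; sign = side of CL): 1:+C, 2:+B, 3:+C, 4:+B, 5:-B, 6:-B, 7:-C, 8:-C, 9:-C, 10:-B, 11:-B, 12:-C, 13:+C, 14:+B, 15:+C, 16:-C
Rule 4 (eight consecutive points on the same side of the centre line) is satisfied at point 12.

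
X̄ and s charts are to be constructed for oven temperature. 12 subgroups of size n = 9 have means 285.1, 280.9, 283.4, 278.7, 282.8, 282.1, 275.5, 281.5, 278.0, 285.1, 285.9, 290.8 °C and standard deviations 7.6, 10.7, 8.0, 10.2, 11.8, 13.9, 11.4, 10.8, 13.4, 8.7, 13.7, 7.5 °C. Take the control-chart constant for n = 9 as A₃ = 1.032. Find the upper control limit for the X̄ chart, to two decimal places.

X̄̄ = (285.1 + 280.9 + 283.4 + 278.7 + 282.8 + 282.1 + 275.5 + 281.5 + 278.0 + 285.1 + 285.9 + 290.8) / 12 = 282.4833
s̄ = (7.6 + 10.7 + 8.0 + 10.2 + 11.8 + 13.9 + 11.4 + 10.8 + 13.4 + 8.7 + 13.7 + 7.5) / 12 = 10.6417
UCL = X̄̄ + A₃·s̄ = 282.4833 + 1.032 × 10.6417 = 293.4655

293.47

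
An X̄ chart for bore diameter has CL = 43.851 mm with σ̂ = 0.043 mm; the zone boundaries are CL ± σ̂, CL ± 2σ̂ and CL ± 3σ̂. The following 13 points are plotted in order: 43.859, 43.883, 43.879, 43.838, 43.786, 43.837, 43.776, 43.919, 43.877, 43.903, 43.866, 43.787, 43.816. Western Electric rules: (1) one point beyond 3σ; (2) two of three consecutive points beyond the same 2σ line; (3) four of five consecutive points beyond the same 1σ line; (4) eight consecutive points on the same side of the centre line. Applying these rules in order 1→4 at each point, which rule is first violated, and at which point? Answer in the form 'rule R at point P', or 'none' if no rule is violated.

Zone of each point (C = within 1σ̂, B = 1σ̂–2σ̂, A = 2σ̂–3σ̂, * = beyond 3σ̂; sign = side of CL): 1:+C, 2:+C, 3:+C, 4:-C, 5:-B, 6:-C, 7:-B, 8:+B, 9:+C, 10:+B, 11:+C, 12:-B, 13:-C
No rule fires across all 13 points.

none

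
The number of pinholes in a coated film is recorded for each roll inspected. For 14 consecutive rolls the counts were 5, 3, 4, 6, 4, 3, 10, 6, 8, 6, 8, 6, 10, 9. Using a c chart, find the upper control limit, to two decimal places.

13.81

c̄ = (5 + 3 + 4 + 6 + 4 + 3 + 10 + 6 + 8 + 6 + 8 + 6 + 10 + 9) / 14 = 88 / 14 = 6.2857
UCL = c̄ + 3√c̄ = 6.2857 + 3 × √6.2857 = 6.2857 + 3 × 2.5071 = 13.8071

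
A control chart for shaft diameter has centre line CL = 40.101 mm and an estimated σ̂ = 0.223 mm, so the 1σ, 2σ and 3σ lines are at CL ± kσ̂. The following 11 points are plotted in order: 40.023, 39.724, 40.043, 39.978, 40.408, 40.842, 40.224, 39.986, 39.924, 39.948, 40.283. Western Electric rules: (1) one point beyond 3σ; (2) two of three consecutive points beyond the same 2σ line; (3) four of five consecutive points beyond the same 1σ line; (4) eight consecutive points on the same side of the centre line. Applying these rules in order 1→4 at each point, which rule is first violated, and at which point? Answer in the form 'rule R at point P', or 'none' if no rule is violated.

rule 1 at point 6

Zone of each point (C = within 1σ̂, B = 1σ̂–2σ̂, A = 2σ̂–3σ̂, * = beyond 3σ̂; sign = side of CL): 1:-C, 2:-B, 3:-C, 4:-C, 5:+B, 6:+*, 7:+C, 8:-C, 9:-C, 10:-C, 11:+C
Rule 1 (one point beyond the 3σ limits) is satisfied at point 6.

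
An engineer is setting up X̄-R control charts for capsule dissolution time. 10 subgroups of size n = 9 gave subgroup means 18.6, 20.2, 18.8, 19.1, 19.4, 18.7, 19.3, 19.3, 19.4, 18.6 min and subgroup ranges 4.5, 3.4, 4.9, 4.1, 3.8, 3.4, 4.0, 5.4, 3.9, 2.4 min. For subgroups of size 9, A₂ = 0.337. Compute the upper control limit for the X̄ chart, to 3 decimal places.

20.481

X̄̄ = (18.6 + 20.2 + 18.8 + 19.1 + 19.4 + 18.7 + 19.3 + 19.3 + 19.4 + 18.6) / 10 = 191.4000 / 10 = 19.1400
R̄ = (4.5 + 3.4 + 4.9 + 4.1 + 3.8 + 3.4 + 4.0 + 5.4 + 3.9 + 2.4) / 10 = 39.8000 / 10 = 3.9800
UCL = X̄̄ + A₂·R̄ = 19.1400 + 0.337 × 3.9800 = 20.4813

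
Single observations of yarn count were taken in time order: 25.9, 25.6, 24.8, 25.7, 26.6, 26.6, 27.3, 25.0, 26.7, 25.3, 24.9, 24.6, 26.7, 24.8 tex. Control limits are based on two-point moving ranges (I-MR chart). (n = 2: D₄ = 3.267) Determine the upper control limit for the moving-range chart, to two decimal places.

3.44

Moving ranges: 0.3, 0.8, 0.9, 0.9, 0.0, 0.7, 2.3, 1.7, 1.4, 0.4, 0.3, 2.1, 1.9; M̄R̄ = 13.7000 / 13 = 1.0538
UCL_MR = D₄·M̄R̄ = 3.267 × 1.0538 = 3.4429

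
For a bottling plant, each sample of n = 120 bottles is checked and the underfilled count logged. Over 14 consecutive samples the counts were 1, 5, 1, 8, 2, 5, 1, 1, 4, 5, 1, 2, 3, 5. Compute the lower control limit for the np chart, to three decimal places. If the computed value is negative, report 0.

p̄ = Σdᵢ / (k·n) = 44 / (14 × 120) = 0.02619
LCL = np̄ − 3·√(np̄(1−p̄)) = 3.1429 − 3 × 1.7494 = -2.1055 → 0 (negative, so LCL = 0)

0.000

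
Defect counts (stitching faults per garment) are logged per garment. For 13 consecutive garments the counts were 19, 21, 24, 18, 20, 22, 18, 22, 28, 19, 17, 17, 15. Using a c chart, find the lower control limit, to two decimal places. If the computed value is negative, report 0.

6.58

c̄ = (19 + 21 + 24 + 18 + 20 + 22 + 18 + 22 + 28 + 19 + 17 + 17 + 15) / 13 = 260 / 13 = 20.0000
LCL = c̄ − 3√c̄ = 20.0000 − 3 × 4.4721 = 6.5836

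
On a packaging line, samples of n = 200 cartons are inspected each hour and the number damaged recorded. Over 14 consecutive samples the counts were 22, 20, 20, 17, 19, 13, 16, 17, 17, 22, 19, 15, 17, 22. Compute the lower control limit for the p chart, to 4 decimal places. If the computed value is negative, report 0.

0.0303

p̄ = Σdᵢ / (k·n) = 256 / (14 × 200) = 0.09143
LCL = p̄ − 3·√(p̄(1−p̄)/n) = 0.09143 − 3 × 0.02038 = 0.03029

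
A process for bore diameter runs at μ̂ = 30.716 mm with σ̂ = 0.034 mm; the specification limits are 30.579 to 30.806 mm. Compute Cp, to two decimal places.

1.11

Cp = (USL − LSL) / (6σ̂) = (30.806 − 30.579) / (6 × 0.034) = 0.2270 / 0.2040 = 1.1127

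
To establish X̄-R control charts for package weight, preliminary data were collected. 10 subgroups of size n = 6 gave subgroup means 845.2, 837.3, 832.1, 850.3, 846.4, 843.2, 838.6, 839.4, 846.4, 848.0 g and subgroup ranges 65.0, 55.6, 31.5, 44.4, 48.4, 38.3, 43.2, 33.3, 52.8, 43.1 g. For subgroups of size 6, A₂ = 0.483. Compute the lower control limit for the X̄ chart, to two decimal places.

820.68

X̄̄ = (845.2 + 837.3 + 832.1 + 850.3 + 846.4 + 843.2 + 838.6 + 839.4 + 846.4 + 848.0) / 10 = 8426.9000 / 10 = 842.6900
R̄ = (65.0 + 55.6 + 31.5 + 44.4 + 48.4 + 38.3 + 43.2 + 33.3 + 52.8 + 43.1) / 10 = 455.6000 / 10 = 45.5600
LCL = X̄̄ − A₂·R̄ = 842.6900 − 0.483 × 45.5600 = 820.6845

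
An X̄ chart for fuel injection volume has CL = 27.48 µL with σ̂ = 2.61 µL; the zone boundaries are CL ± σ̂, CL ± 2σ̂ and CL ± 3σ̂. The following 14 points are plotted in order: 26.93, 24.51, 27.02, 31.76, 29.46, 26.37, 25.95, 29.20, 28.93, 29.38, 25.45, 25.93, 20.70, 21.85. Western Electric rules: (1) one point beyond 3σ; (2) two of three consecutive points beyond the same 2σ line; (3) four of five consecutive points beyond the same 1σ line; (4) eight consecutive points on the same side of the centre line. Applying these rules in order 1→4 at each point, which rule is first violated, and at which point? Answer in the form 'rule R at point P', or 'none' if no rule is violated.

Zone of each point (C = within 1σ̂, B = 1σ̂–2σ̂, A = 2σ̂–3σ̂, * = beyond 3σ̂; sign = side of CL): 1:-C, 2:-B, 3:-C, 4:+B, 5:+C, 6:-C, 7:-C, 8:+C, 9:+C, 10:+C, 11:-C, 12:-C, 13:-A, 14:-A
Rule 2 (two of three consecutive points beyond the same 2σ limit) is satisfied at point 14.

rule 2 at point 14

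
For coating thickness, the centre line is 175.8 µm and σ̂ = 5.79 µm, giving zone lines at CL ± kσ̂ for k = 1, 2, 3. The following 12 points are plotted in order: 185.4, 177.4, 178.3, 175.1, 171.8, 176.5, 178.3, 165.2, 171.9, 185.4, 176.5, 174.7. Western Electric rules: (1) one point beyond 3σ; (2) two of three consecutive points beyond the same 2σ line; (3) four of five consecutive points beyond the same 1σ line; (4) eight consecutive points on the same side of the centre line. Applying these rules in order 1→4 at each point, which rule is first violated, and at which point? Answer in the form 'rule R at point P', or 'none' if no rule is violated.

none

Zone of each point (C = within 1σ̂, B = 1σ̂–2σ̂, A = 2σ̂–3σ̂, * = beyond 3σ̂; sign = side of CL): 1:+B, 2:+C, 3:+C, 4:-C, 5:-C, 6:+C, 7:+C, 8:-B, 9:-C, 10:+B, 11:+C, 12:-C
No rule fires across all 12 points.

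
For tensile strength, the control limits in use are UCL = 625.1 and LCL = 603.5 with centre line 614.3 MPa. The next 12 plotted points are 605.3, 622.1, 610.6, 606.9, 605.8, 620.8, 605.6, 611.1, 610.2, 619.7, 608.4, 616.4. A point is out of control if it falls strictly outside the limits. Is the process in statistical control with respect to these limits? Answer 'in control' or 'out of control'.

All 12 points lie within [603.5, 625.1].

in control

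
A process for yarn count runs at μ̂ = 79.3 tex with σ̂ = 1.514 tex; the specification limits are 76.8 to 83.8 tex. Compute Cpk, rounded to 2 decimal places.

Cpu = (USL − μ̂) / (3σ̂) = (83.8 − 79.3) / (3 × 1.514) = 0.9908; Cpl = (μ̂ − LSL) / (3σ̂) = (79.3 − 76.8) / (3 × 1.514) = 0.5504; Cpk = min(Cpu, Cpl) = 0.5504

0.55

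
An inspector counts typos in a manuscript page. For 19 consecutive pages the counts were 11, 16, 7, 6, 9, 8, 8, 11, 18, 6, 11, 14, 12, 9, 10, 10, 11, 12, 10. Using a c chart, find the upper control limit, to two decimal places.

c̄ = (11 + 16 + 7 + 6 + 9 + 8 + 8 + 11 + 18 + 6 + 11 + 14 + 12 + 9 + 10 + 10 + 11 + 12 + 10) / 19 = 199 / 19 = 10.4737
UCL = c̄ + 3√c̄ = 10.4737 + 3 × √10.4737 = 10.4737 + 3 × 3.2363 = 20.1826

20.18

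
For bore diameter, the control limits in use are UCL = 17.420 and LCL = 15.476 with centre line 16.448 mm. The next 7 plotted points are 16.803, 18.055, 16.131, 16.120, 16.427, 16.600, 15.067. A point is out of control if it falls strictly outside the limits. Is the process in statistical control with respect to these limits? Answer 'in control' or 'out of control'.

out of control

Compare each point to [15.476, 17.420]: sample 2 = 18.055 > UCL; sample 7 = 15.067 < LCL.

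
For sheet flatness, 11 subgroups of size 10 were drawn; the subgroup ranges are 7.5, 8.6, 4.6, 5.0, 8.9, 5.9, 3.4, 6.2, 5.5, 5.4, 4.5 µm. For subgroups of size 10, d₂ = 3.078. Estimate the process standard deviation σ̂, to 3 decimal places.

R̄ = (7.5 + 8.6 + 4.6 + 5.0 + 8.9 + 5.9 + 3.4 + 6.2 + 5.5 + 5.4 + 4.5) / 11 = 5.9545
σ̂ = R̄ / d₂ = 5.9545 / 3.078 = 1.9346

1.935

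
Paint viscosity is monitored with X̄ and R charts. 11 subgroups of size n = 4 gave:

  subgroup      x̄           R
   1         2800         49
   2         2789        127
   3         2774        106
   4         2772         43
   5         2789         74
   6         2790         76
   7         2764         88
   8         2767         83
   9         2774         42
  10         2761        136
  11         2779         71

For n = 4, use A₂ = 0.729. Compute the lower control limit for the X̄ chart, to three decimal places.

X̄̄ = (2800 + 2789 + 2774 + 2772 + 2789 + 2790 + 2764 + 2767 + 2774 + 2761 + 2779) / 11 = 30559.0000 / 11 = 2778.0909
R̄ = (49 + 127 + 106 + 43 + 74 + 76 + 88 + 83 + 42 + 136 + 71) / 11 = 895.0000 / 11 = 81.3636
LCL = X̄̄ − A₂·R̄ = 2778.0909 − 0.729 × 81.3636 = 2718.7768

2718.777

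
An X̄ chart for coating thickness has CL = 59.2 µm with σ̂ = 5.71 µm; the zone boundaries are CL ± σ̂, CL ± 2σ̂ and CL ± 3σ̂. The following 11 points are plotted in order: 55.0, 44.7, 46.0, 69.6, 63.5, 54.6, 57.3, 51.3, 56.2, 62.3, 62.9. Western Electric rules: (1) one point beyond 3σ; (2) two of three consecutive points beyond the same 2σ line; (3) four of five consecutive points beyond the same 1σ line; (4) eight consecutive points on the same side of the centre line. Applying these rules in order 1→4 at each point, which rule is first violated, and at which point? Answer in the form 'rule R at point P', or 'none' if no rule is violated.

Zone of each point (C = within 1σ̂, B = 1σ̂–2σ̂, A = 2σ̂–3σ̂, * = beyond 3σ̂; sign = side of CL): 1:-C, 2:-A, 3:-A, 4:+B, 5:+C, 6:-C, 7:-C, 8:-B, 9:-C, 10:+C, 11:+C
Rule 2 (two of three consecutive points beyond the same 2σ limit) is satisfied at point 3.

rule 2 at point 3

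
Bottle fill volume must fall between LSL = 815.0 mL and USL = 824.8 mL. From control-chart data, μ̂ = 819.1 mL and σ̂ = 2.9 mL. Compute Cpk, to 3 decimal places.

Cpu = (USL − μ̂) / (3σ̂) = (824.8 − 819.1) / (3 × 2.9) = 0.6552; Cpl = (μ̂ − LSL) / (3σ̂) = (819.1 − 815.0) / (3 × 2.9) = 0.4713; Cpk = min(Cpu, Cpl) = 0.4713

0.471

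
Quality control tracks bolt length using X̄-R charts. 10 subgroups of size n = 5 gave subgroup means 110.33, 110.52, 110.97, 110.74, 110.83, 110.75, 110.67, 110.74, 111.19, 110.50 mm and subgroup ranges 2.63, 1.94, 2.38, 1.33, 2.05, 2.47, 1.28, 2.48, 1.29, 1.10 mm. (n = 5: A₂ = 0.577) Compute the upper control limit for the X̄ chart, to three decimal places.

111.817

X̄̄ = (110.33 + 110.52 + 110.97 + 110.74 + 110.83 + 110.75 + 110.67 + 110.74 + 111.19 + 110.50) / 10 = 1107.2400 / 10 = 110.7240
R̄ = (2.63 + 1.94 + 2.38 + 1.33 + 2.05 + 2.47 + 1.28 + 2.48 + 1.29 + 1.10) / 10 = 18.9500 / 10 = 1.8950
UCL = X̄̄ + A₂·R̄ = 110.7240 + 0.577 × 1.8950 = 111.8174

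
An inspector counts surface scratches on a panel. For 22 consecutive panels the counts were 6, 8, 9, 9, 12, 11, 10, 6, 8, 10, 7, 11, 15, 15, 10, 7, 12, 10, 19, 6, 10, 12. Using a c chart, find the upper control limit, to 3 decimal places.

c̄ = (6 + 8 + 9 + 9 + 12 + 11 + 10 + 6 + 8 + 10 + 7 + 11 + 15 + 15 + 10 + 7 + 12 + 10 + 19 + 6 + 10 + 12) / 22 = 223 / 22 = 10.1364
UCL = c̄ + 3√c̄ = 10.1364 + 3 × √10.1364 = 10.1364 + 3 × 3.1838 = 19.6877

19.688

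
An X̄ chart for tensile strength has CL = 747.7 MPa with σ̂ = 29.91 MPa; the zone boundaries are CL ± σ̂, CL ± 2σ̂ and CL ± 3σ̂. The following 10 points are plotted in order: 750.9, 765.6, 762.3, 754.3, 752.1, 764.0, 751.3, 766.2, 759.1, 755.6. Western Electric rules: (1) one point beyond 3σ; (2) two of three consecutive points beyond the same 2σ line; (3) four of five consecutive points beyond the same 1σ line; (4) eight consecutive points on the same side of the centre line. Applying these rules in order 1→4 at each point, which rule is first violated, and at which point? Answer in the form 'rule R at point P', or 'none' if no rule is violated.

Zone of each point (C = within 1σ̂, B = 1σ̂–2σ̂, A = 2σ̂–3σ̂, * = beyond 3σ̂; sign = side of CL): 1:+C, 2:+C, 3:+C, 4:+C, 5:+C, 6:+C, 7:+C, 8:+C, 9:+C, 10:+C
Rule 4 (eight consecutive points on the same side of the centre line) is satisfied at point 8.

rule 4 at point 8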